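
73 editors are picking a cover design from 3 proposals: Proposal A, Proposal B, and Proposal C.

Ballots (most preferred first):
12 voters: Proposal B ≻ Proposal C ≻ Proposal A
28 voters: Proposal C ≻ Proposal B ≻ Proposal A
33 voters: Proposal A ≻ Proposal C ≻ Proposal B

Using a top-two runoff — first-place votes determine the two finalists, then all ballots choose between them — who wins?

Round 1 first-place votes: Proposal A 33, Proposal B 12, Proposal C 28. Proposal A and Proposal C advance.
Runoff: Proposal A is ranked above Proposal C on 33 ballots, Proposal C above Proposal A on 40.

Proposal C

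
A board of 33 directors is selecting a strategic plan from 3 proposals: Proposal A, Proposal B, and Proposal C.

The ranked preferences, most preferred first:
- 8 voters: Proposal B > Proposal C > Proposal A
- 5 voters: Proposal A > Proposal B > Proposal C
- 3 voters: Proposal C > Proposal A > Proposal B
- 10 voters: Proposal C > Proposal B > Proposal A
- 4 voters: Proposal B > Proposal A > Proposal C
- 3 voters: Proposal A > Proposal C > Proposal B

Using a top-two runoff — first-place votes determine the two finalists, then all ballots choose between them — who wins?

Proposal B

Round 1 first-place votes: Proposal A 8, Proposal B 12, Proposal C 13. Proposal C and Proposal B advance.
Runoff: Proposal C is ranked above Proposal B on 16 ballots, Proposal B above Proposal C on 17.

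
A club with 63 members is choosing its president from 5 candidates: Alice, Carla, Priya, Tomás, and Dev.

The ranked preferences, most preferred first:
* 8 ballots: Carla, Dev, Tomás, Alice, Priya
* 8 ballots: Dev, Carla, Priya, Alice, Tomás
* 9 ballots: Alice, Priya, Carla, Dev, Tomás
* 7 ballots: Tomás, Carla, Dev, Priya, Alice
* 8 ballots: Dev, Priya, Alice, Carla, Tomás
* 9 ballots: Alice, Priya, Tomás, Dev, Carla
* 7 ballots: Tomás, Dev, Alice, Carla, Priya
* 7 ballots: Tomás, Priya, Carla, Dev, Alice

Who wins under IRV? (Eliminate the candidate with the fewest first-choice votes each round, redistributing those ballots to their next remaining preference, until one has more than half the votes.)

Dev

Round 1: Alice 18, Carla 8, Priya 0, Tomás 21, Dev 16. Priya eliminated.
Round 2: Alice 18, Carla 8, Tomás 21, Dev 16. Carla eliminated.
Round 3: Alice 18, Tomás 21, Dev 24. Alice eliminated.
Round 4: Tomás 30, Dev 33. Dev has a majority (≥32).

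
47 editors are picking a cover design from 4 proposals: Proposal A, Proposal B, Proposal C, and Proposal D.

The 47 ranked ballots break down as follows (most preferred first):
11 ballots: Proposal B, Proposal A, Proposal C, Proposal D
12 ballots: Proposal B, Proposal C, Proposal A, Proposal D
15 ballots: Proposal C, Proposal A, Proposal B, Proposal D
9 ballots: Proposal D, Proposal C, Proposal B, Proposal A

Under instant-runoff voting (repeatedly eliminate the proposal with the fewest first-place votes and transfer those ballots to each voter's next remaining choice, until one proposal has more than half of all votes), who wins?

Round 1: Proposal A 0, Proposal B 23, Proposal C 15, Proposal D 9. Proposal A eliminated.
Round 2: Proposal B 23, Proposal C 15, Proposal D 9. Proposal D eliminated.
Round 3: Proposal B 23, Proposal C 24. Proposal C has a majority (≥24).

Proposal C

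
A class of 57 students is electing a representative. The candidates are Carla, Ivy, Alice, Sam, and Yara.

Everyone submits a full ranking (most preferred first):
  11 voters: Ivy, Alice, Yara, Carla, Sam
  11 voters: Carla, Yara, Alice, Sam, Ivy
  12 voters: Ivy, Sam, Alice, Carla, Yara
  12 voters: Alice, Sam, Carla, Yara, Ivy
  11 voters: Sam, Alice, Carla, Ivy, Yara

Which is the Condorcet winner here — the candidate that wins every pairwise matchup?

Alice vs Carla: 46–11
Alice vs Ivy: 34–23
Alice vs Sam: 34–23
Alice vs Yara: 46–11
Alice beats every other candidate.

Alice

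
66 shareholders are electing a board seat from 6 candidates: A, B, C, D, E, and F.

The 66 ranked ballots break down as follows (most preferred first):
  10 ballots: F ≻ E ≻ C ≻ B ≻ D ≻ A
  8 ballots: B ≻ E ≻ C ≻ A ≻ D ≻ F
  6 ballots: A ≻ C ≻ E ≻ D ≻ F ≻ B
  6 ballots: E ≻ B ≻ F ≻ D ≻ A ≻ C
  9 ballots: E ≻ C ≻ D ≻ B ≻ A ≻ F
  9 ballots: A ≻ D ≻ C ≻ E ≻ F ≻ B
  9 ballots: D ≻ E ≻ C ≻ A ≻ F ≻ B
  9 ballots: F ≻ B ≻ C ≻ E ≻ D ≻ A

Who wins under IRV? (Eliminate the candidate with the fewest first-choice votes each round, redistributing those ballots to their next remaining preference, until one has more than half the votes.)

Round 1: A 15, B 8, C 0, D 9, E 15, F 19. C eliminated.
Round 2: A 15, B 8, D 9, E 15, F 19. B eliminated.
Round 3: A 15, D 9, E 23, F 19. D eliminated.
Round 4: A 15, E 32, F 19. A eliminated.
Round 5: E 47, F 19. E has a majority (≥34).

E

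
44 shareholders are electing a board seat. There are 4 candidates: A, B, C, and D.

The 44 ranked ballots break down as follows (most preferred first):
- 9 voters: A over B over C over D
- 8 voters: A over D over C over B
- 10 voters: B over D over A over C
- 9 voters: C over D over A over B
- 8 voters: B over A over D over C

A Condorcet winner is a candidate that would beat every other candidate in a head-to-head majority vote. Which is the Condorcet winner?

A vs B: 26–18
A vs C: 35–9
A vs D: 25–19
A beats every other candidate.

A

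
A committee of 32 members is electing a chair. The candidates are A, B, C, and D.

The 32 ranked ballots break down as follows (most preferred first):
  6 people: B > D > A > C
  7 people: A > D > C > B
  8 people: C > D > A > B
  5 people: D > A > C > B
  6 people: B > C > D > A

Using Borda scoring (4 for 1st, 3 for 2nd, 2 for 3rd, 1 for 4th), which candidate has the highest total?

D

A: 6×2 + 7×4 + 8×2 + 5×3 + 6×1 = 77
B: 6×4 + 7×1 + 8×1 + 5×1 + 6×4 = 68
C: 6×1 + 7×2 + 8×4 + 5×2 + 6×3 = 80
D: 6×3 + 7×3 + 8×3 + 5×4 + 6×2 = 95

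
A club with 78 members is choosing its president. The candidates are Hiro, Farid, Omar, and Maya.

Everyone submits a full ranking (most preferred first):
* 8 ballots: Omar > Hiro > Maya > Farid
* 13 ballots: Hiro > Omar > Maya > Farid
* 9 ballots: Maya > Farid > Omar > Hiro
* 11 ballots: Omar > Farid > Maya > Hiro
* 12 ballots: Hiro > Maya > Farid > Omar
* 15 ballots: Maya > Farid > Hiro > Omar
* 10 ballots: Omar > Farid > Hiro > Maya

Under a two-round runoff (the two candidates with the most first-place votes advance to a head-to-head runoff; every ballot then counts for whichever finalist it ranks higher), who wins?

Hiro

Round 1 first-place votes: Hiro 25, Farid 0, Omar 29, Maya 24. Omar and Hiro advance.
Runoff: Omar is ranked above Hiro on 38 ballots, Hiro above Omar on 40.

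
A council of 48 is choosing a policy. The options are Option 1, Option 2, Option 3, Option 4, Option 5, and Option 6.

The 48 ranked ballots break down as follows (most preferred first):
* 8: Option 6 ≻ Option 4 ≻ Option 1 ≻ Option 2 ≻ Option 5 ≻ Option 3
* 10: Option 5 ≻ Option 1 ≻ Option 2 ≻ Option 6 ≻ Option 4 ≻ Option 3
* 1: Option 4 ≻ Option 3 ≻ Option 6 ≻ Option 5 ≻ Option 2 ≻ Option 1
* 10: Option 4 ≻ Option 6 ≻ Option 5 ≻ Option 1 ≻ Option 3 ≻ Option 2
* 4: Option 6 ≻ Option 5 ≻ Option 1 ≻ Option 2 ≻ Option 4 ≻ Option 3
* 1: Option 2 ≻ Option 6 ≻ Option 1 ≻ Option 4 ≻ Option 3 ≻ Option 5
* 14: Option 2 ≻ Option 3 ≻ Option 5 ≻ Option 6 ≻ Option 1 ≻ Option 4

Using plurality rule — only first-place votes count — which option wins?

Option 2

First-place votes: Option 1 0, Option 2 15, Option 3 0, Option 4 11, Option 5 10, Option 6 12.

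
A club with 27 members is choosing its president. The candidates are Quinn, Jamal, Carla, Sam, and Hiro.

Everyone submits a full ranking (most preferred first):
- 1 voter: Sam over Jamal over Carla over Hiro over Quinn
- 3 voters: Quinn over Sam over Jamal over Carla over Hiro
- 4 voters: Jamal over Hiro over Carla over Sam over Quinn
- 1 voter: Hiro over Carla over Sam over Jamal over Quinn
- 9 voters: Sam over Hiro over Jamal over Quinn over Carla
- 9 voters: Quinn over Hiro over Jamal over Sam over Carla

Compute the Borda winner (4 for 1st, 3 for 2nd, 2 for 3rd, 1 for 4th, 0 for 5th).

Hiro

Quinn: 1×0 + 3×4 + 4×0 + 1×0 + 9×1 + 9×4 = 57
Jamal: 1×3 + 3×2 + 4×4 + 1×1 + 9×2 + 9×2 = 62
Carla: 1×2 + 3×1 + 4×2 + 1×3 + 9×0 + 9×0 = 16
Sam: 1×4 + 3×3 + 4×1 + 1×2 + 9×4 + 9×1 = 64
Hiro: 1×1 + 3×0 + 4×3 + 1×4 + 9×3 + 9×3 = 71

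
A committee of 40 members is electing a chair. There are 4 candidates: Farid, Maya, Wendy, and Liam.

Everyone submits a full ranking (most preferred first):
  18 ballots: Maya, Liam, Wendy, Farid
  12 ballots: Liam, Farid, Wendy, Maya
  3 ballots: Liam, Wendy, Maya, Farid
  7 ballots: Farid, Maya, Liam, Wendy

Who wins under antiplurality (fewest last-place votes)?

Last-place votes: Farid 21, Maya 12, Wendy 7, Liam 0.

Liam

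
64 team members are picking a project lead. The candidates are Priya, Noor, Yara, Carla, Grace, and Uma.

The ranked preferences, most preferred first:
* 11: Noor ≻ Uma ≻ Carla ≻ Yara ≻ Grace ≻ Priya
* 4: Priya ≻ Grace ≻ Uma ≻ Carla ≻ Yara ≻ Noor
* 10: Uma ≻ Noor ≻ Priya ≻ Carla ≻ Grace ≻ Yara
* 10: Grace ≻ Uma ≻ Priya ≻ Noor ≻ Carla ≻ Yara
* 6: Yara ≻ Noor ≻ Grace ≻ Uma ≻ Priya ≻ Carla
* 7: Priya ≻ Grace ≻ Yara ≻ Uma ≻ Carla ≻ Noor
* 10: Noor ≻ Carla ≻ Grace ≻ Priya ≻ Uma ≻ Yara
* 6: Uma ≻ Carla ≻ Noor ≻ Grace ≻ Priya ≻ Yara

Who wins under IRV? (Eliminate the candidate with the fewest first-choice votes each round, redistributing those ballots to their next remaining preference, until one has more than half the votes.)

Round 1: Priya 11, Noor 21, Yara 6, Carla 0, Grace 10, Uma 16. Carla eliminated.
Round 2: Priya 11, Noor 21, Yara 6, Grace 10, Uma 16. Yara eliminated.
Round 3: Priya 11, Noor 27, Grace 10, Uma 16. Grace eliminated.
Round 4: Priya 11, Noor 27, Uma 26. Priya eliminated.
Round 5: Noor 27, Uma 37. Uma has a majority (≥33).

Uma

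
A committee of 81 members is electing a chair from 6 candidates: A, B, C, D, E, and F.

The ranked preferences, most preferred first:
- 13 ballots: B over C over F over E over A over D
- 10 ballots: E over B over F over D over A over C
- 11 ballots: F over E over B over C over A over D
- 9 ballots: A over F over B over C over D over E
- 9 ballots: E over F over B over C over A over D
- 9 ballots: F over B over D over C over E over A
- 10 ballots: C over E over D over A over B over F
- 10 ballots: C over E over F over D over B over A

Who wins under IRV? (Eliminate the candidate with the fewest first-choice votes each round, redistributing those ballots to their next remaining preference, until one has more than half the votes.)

F

Round 1: A 9, B 13, C 20, D 0, E 19, F 20. D eliminated.
Round 2: A 9, B 13, C 20, E 19, F 20. A eliminated.
Round 3: B 13, C 20, E 19, F 29. B eliminated.
Round 4: C 33, E 19, F 29. E eliminated.
Round 5: C 33, F 48. F has a majority (≥41).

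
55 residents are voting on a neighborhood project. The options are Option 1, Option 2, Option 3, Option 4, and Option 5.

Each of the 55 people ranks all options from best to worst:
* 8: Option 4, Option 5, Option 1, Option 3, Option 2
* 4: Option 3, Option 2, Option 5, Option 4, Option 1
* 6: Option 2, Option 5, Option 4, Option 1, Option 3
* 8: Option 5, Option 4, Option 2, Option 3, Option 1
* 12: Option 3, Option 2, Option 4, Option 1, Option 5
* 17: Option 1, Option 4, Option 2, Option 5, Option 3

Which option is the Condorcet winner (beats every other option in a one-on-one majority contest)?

Option 4

Option 4 vs Option 1: 38–17
Option 4 vs Option 2: 33–22
Option 4 vs Option 3: 39–16
Option 4 vs Option 5: 37–18
Option 4 beats every other option.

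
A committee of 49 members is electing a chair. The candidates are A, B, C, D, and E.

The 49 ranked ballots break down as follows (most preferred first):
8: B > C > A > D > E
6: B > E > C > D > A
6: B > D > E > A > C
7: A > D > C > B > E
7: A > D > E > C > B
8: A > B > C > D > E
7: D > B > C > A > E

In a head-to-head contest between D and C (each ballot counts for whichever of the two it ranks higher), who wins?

D is ranked above C on 27 ballots; C above D on 22.

D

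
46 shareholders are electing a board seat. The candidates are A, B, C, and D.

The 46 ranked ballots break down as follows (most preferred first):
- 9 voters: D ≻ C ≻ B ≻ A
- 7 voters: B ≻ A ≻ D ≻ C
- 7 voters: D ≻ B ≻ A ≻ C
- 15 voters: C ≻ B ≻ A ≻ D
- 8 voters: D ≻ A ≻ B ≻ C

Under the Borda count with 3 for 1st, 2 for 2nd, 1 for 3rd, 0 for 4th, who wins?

A: 9×0 + 7×2 + 7×1 + 15×1 + 8×2 = 52
B: 9×1 + 7×3 + 7×2 + 15×2 + 8×1 = 82
C: 9×2 + 7×0 + 7×0 + 15×3 + 8×0 = 63
D: 9×3 + 7×1 + 7×3 + 15×0 + 8×3 = 79

B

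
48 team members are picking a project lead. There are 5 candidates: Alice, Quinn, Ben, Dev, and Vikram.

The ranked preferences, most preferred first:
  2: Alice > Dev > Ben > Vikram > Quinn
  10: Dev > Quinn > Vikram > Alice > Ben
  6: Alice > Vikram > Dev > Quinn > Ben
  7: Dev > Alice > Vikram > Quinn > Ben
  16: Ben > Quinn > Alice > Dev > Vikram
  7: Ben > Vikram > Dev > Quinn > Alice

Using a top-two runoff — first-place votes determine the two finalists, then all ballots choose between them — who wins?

Round 1 first-place votes: Alice 8, Quinn 0, Ben 23, Dev 17, Vikram 0. Ben and Dev advance.
Runoff: Ben is ranked above Dev on 23 ballots, Dev above Ben on 25.

Dev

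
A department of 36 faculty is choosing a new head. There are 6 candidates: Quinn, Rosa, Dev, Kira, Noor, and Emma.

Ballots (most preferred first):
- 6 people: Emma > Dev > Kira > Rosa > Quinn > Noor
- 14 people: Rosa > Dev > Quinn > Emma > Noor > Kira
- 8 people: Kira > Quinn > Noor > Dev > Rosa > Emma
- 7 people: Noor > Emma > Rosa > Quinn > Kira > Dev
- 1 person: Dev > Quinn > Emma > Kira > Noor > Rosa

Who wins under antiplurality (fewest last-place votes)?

Last-place votes: Quinn 0, Rosa 1, Dev 7, Kira 14, Noor 6, Emma 8.

Quinn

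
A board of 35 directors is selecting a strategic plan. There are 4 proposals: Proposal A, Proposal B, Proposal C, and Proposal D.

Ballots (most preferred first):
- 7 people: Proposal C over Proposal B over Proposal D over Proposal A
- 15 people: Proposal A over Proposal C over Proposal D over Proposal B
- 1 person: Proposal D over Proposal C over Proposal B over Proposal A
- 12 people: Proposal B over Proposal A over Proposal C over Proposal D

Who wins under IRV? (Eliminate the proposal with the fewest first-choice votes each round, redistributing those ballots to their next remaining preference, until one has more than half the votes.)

Proposal B

Round 1: Proposal A 15, Proposal B 12, Proposal C 7, Proposal D 1. Proposal D eliminated.
Round 2: Proposal A 15, Proposal B 12, Proposal C 8. Proposal C eliminated.
Round 3: Proposal A 15, Proposal B 20. Proposal B has a majority (≥18).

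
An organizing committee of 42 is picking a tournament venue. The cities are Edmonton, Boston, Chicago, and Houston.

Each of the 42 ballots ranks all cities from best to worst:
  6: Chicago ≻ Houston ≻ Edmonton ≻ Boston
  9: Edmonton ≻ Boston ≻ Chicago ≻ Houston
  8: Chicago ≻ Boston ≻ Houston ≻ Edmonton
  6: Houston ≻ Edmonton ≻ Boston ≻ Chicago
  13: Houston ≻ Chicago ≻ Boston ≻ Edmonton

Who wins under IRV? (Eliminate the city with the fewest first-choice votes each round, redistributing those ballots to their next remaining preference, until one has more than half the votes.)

Chicago

Round 1: Edmonton 9, Boston 0, Chicago 14, Houston 19. Boston eliminated.
Round 2: Edmonton 9, Chicago 14, Houston 19. Edmonton eliminated.
Round 3: Chicago 23, Houston 19. Chicago has a majority (≥22).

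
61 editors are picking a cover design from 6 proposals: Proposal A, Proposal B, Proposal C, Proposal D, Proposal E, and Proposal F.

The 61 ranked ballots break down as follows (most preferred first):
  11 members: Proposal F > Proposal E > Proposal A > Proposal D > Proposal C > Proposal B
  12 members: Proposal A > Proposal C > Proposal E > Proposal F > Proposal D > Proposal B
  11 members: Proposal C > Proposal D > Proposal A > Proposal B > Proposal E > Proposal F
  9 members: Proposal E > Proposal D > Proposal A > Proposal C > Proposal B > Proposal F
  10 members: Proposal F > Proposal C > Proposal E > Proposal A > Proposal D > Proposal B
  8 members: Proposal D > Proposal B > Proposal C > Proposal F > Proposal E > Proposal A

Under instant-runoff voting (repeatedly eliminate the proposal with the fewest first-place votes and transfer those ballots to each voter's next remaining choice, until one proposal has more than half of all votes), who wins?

Proposal A

Round 1: Proposal A 12, Proposal B 0, Proposal C 11, Proposal D 8, Proposal E 9, Proposal F 21. Proposal B eliminated.
Round 2: Proposal A 12, Proposal C 11, Proposal D 8, Proposal E 9, Proposal F 21. Proposal D eliminated.
Round 3: Proposal A 12, Proposal C 19, Proposal E 9, Proposal F 21. Proposal E eliminated.
Round 4: Proposal A 21, Proposal C 19, Proposal F 21. Proposal C eliminated.
Round 5: Proposal A 32, Proposal F 29. Proposal A has a majority (≥31).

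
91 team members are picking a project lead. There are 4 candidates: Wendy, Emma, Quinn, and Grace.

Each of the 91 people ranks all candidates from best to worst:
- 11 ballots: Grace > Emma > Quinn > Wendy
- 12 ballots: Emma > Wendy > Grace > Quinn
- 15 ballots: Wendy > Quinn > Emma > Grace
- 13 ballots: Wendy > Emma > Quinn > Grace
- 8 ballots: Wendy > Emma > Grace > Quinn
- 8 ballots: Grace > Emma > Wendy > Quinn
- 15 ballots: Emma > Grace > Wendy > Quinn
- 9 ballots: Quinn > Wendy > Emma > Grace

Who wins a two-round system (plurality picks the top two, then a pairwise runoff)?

Round 1 first-place votes: Wendy 36, Emma 27, Quinn 9, Grace 19. Wendy and Emma advance.
Runoff: Wendy is ranked above Emma on 45 ballots, Emma above Wendy on 46.

Emma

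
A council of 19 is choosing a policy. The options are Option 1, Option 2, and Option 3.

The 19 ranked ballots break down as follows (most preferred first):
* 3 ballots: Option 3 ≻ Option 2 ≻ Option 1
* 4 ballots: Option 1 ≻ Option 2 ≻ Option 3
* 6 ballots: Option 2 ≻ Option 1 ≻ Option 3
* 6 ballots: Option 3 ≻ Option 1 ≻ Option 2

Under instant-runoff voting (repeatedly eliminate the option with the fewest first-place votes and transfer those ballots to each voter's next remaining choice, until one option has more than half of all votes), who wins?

Round 1: Option 1 4, Option 2 6, Option 3 9. Option 1 eliminated.
Round 2: Option 2 10, Option 3 9. Option 2 has a majority (≥10).

Option 2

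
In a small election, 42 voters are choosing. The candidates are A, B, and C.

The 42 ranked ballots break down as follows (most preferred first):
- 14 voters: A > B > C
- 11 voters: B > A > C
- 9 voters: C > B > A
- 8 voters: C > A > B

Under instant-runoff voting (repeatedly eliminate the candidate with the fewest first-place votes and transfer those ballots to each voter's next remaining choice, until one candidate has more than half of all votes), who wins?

A

Round 1: A 14, B 11, C 17. B eliminated.
Round 2: A 25, C 17. A has a majority (≥22).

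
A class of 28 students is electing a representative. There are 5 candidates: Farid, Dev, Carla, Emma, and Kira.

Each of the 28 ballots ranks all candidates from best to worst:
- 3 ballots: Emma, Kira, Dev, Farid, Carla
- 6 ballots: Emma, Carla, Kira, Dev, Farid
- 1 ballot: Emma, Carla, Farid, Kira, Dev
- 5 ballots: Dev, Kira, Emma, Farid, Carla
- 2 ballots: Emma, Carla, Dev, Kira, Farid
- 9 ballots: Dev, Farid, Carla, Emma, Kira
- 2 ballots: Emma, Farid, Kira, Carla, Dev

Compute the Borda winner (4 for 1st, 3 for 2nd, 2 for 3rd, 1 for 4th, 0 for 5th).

Farid: 3×1 + 6×0 + 1×2 + 5×1 + 2×0 + 9×3 + 2×3 = 43
Dev: 3×2 + 6×1 + 1×0 + 5×4 + 2×2 + 9×4 + 2×0 = 72
Carla: 3×0 + 6×3 + 1×3 + 5×0 + 2×3 + 9×2 + 2×1 = 47
Emma: 3×4 + 6×4 + 1×4 + 5×2 + 2×4 + 9×1 + 2×4 = 75
Kira: 3×3 + 6×2 + 1×1 + 5×3 + 2×1 + 9×0 + 2×2 = 43

Emma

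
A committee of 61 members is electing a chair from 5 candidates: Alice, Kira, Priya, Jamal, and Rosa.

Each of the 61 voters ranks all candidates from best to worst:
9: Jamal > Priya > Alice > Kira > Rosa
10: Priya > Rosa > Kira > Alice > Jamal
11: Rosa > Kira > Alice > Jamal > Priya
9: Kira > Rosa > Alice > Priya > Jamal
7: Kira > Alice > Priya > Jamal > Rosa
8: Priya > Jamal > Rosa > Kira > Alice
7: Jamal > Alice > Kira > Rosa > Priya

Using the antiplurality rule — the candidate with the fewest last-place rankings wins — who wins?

Kira

Last-place votes: Alice 8, Kira 0, Priya 18, Jamal 19, Rosa 16.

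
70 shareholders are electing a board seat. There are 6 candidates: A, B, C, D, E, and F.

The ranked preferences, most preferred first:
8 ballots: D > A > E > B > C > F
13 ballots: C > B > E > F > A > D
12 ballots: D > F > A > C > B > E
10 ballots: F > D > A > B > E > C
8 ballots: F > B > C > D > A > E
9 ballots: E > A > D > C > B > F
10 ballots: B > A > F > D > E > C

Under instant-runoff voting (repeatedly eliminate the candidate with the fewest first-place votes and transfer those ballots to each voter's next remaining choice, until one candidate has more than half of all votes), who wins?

Round 1: A 0, B 10, C 13, D 20, E 9, F 18. A eliminated.
Round 2: B 10, C 13, D 20, E 9, F 18. E eliminated.
Round 3: B 10, C 13, D 29, F 18. B eliminated.
Round 4: C 13, D 29, F 28. C eliminated.
Round 5: D 29, F 41. F has a majority (≥36).

F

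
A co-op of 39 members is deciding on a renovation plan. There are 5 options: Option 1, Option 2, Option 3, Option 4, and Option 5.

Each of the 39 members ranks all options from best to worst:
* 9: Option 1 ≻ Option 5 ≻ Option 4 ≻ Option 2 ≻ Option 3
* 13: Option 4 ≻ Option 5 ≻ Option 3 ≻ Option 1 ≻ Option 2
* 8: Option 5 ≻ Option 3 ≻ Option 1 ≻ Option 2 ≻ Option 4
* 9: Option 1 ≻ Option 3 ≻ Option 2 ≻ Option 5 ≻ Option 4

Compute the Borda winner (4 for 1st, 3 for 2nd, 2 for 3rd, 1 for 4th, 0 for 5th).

Option 5

Option 1: 9×4 + 13×1 + 8×2 + 9×4 = 101
Option 2: 9×1 + 13×0 + 8×1 + 9×2 = 35
Option 3: 9×0 + 13×2 + 8×3 + 9×3 = 77
Option 4: 9×2 + 13×4 + 8×0 + 9×0 = 70
Option 5: 9×3 + 13×3 + 8×4 + 9×1 = 107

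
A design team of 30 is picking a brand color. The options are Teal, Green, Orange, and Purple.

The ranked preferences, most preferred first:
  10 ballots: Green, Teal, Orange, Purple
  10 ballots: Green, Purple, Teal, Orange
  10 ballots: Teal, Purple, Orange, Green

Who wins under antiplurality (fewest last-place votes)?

Teal

Last-place votes: Teal 0, Green 10, Orange 10, Purple 10.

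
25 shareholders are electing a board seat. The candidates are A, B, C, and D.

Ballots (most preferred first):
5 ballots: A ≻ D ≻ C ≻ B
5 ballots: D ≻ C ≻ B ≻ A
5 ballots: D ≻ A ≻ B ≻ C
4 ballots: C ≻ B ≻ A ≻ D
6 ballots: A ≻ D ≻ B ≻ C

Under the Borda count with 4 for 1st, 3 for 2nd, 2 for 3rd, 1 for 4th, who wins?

A: 5×4 + 5×1 + 5×3 + 4×2 + 6×4 = 72
B: 5×1 + 5×2 + 5×2 + 4×3 + 6×2 = 49
C: 5×2 + 5×3 + 5×1 + 4×4 + 6×1 = 52
D: 5×3 + 5×4 + 5×4 + 4×1 + 6×3 = 77

D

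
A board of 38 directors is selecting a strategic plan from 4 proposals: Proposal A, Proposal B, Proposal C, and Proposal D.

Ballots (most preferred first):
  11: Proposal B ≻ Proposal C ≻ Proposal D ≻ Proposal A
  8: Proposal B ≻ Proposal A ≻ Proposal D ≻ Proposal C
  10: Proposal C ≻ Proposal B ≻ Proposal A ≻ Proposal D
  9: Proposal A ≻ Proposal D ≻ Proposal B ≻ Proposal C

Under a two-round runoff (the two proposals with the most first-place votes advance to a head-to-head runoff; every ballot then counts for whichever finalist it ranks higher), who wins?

Round 1 first-place votes: Proposal A 9, Proposal B 19, Proposal C 10, Proposal D 0. Proposal B and Proposal C advance.
Runoff: Proposal B is ranked above Proposal C on 28 ballots, Proposal C above Proposal B on 10.

Proposal B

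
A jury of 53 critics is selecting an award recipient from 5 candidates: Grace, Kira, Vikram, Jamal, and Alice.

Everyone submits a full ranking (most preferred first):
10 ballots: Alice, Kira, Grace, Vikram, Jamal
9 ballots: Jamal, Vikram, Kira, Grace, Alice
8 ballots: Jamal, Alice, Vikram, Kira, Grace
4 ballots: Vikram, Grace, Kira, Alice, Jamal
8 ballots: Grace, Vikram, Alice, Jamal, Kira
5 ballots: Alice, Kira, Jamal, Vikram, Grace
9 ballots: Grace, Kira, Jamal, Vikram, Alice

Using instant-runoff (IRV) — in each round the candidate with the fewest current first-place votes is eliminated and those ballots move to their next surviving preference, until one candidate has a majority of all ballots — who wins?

Grace

Round 1: Grace 17, Kira 0, Vikram 4, Jamal 17, Alice 15. Kira eliminated.
Round 2: Grace 17, Vikram 4, Jamal 17, Alice 15. Vikram eliminated.
Round 3: Grace 21, Jamal 17, Alice 15. Alice eliminated.
Round 4: Grace 31, Jamal 22. Grace has a majority (≥27).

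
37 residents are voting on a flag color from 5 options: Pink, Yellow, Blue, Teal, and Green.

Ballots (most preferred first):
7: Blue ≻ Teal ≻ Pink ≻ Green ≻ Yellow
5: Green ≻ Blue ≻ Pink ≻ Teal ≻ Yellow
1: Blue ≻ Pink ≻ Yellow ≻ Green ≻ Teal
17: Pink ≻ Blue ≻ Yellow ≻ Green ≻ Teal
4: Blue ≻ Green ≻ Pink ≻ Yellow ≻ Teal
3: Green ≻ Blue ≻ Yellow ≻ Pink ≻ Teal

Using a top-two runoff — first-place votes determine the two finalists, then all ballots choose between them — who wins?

Round 1 first-place votes: Pink 17, Yellow 0, Blue 12, Teal 0, Green 8. Pink and Blue advance.
Runoff: Pink is ranked above Blue on 17 ballots, Blue above Pink on 20.

Blue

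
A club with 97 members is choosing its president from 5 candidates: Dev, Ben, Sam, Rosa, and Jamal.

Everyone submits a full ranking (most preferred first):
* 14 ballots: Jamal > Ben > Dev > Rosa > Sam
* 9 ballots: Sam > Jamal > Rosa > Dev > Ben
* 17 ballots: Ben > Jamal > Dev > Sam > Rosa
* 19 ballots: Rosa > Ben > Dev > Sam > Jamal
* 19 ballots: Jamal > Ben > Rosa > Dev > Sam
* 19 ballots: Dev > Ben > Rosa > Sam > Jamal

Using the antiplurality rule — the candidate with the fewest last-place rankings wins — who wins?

Last-place votes: Dev 0, Ben 9, Sam 33, Rosa 17, Jamal 38.

Dev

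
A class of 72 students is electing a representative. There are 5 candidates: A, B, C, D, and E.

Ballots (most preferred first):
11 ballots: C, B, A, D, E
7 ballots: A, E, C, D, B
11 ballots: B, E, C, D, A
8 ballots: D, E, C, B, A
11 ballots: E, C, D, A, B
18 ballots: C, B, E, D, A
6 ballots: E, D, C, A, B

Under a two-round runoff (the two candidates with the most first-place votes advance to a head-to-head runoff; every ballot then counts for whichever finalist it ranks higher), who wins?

Round 1 first-place votes: A 7, B 11, C 29, D 8, E 17. C and E advance.
Runoff: C is ranked above E on 29 ballots, E above C on 43.

E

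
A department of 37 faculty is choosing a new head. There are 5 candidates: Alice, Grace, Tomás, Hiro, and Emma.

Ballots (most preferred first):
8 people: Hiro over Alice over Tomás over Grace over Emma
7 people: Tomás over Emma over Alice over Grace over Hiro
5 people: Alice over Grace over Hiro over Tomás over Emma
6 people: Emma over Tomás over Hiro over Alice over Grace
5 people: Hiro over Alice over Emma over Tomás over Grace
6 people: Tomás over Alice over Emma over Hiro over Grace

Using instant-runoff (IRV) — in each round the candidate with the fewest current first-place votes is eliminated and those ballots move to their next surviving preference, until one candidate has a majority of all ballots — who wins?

Round 1: Alice 5, Grace 0, Tomás 13, Hiro 13, Emma 6. Grace eliminated.
Round 2: Alice 5, Tomás 13, Hiro 13, Emma 6. Alice eliminated.
Round 3: Tomás 13, Hiro 18, Emma 6. Emma eliminated.
Round 4: Tomás 19, Hiro 18. Tomás has a majority (≥19).

Tomás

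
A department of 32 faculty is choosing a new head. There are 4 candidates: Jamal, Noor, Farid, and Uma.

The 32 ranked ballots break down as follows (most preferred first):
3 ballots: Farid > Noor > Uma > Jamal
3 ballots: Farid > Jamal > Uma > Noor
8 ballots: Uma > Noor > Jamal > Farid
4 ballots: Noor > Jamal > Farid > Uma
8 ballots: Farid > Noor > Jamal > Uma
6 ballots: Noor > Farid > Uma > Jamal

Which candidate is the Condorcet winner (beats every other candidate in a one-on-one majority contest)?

Noor vs Jamal: 29–3
Noor vs Farid: 18–14
Noor vs Uma: 21–11
Noor beats every other candidate.

Noor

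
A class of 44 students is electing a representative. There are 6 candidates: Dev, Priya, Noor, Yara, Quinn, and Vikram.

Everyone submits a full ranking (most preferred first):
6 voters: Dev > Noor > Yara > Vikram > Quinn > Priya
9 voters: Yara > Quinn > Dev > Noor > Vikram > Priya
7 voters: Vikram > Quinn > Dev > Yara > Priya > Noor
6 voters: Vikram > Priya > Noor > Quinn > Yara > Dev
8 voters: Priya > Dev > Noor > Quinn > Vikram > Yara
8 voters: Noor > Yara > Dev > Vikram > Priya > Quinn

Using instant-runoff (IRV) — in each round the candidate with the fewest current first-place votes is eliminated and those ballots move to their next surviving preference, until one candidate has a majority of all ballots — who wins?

Round 1: Dev 6, Priya 8, Noor 8, Yara 9, Quinn 0, Vikram 13. Quinn eliminated.
Round 2: Dev 6, Priya 8, Noor 8, Yara 9, Vikram 13. Dev eliminated.
Round 3: Priya 8, Noor 14, Yara 9, Vikram 13. Priya eliminated.
Round 4: Noor 22, Yara 9, Vikram 13. Yara eliminated.
Round 5: Noor 31, Vikram 13. Noor has a majority (≥23).

Noor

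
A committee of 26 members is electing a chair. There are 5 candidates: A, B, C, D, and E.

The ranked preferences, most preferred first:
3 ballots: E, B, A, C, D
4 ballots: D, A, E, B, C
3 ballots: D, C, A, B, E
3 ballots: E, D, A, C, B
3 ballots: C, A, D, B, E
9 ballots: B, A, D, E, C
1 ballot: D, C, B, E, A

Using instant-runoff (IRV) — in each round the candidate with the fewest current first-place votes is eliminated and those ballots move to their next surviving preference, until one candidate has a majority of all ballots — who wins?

Round 1: A 0, B 9, C 3, D 8, E 6. A eliminated.
Round 2: B 9, C 3, D 8, E 6. C eliminated.
Round 3: B 9, D 11, E 6. E eliminated.
Round 4: B 12, D 14. D has a majority (≥14).

D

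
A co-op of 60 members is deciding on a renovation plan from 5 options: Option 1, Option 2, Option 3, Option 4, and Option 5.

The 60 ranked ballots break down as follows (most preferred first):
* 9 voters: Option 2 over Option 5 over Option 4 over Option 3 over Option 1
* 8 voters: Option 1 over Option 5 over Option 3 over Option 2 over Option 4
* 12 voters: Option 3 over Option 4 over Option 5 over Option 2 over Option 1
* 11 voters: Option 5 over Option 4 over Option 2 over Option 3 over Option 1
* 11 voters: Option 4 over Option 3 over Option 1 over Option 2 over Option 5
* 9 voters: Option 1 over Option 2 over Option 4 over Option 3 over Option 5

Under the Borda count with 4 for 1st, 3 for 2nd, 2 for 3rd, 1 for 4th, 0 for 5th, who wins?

Option 4

Option 1: 9×0 + 8×4 + 12×0 + 11×0 + 11×2 + 9×4 = 90
Option 2: 9×4 + 8×1 + 12×1 + 11×2 + 11×1 + 9×3 = 116
Option 3: 9×1 + 8×2 + 12×4 + 11×1 + 11×3 + 9×1 = 126
Option 4: 9×2 + 8×0 + 12×3 + 11×3 + 11×4 + 9×2 = 149
Option 5: 9×3 + 8×3 + 12×2 + 11×4 + 11×0 + 9×0 = 119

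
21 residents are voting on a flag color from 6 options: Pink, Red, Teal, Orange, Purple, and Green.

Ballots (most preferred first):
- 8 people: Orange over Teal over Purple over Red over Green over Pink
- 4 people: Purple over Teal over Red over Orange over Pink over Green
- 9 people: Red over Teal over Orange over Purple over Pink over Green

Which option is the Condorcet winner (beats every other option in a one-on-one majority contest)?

Teal

Teal vs Pink: 21–0
Teal vs Red: 12–9
Teal vs Orange: 13–8
Teal vs Purple: 17–4
Teal vs Green: 21–0
Teal beats every other option.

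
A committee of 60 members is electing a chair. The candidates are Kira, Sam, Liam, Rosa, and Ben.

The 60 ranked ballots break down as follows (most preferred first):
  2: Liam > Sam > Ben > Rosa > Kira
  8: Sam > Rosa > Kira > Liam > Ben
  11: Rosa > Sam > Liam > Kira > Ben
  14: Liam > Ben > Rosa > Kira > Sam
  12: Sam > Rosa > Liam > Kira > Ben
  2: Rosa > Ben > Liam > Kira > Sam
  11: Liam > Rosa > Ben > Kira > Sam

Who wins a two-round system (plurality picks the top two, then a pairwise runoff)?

Round 1 first-place votes: Kira 0, Sam 20, Liam 27, Rosa 13, Ben 0. Liam and Sam advance.
Runoff: Liam is ranked above Sam on 29 ballots, Sam above Liam on 31.

Sam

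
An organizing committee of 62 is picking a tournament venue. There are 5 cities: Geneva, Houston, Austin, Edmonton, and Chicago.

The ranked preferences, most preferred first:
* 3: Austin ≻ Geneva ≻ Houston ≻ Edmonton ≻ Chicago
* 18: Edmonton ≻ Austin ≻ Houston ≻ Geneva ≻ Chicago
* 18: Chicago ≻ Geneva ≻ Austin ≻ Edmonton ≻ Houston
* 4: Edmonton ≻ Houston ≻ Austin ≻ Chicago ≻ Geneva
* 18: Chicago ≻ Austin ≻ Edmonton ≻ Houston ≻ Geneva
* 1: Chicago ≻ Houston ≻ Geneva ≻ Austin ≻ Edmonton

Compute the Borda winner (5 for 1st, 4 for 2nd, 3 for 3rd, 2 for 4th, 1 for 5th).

Geneva: 3×4 + 18×2 + 18×4 + 4×1 + 18×1 + 1×3 = 145
Houston: 3×3 + 18×3 + 18×1 + 4×4 + 18×2 + 1×4 = 137
Austin: 3×5 + 18×4 + 18×3 + 4×3 + 18×4 + 1×2 = 227
Edmonton: 3×2 + 18×5 + 18×2 + 4×5 + 18×3 + 1×1 = 207
Chicago: 3×1 + 18×1 + 18×5 + 4×2 + 18×5 + 1×5 = 214

Austin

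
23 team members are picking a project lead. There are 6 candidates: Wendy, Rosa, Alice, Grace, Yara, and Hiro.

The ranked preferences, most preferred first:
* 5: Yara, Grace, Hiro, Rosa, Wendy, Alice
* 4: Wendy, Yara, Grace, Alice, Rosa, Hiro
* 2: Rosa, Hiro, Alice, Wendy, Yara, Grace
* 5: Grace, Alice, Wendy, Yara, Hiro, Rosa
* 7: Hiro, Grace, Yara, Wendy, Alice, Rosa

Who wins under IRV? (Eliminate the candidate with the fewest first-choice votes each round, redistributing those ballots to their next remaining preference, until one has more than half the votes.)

Yara

Round 1: Wendy 4, Rosa 2, Alice 0, Grace 5, Yara 5, Hiro 7. Alice eliminated.
Round 2: Wendy 4, Rosa 2, Grace 5, Yara 5, Hiro 7. Rosa eliminated.
Round 3: Wendy 4, Grace 5, Yara 5, Hiro 9. Wendy eliminated.
Round 4: Grace 5, Yara 9, Hiro 9. Grace eliminated.
Round 5: Yara 14, Hiro 9. Yara has a majority (≥12).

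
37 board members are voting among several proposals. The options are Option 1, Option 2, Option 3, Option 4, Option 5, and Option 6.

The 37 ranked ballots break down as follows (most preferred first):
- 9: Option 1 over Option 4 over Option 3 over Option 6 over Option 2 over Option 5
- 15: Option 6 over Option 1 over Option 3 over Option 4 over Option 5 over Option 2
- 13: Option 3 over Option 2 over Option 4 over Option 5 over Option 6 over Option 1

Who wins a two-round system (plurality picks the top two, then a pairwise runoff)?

Option 3

Round 1 first-place votes: Option 1 9, Option 2 0, Option 3 13, Option 4 0, Option 5 0, Option 6 15. Option 6 and Option 3 advance.
Runoff: Option 6 is ranked above Option 3 on 15 ballots, Option 3 above Option 6 on 22.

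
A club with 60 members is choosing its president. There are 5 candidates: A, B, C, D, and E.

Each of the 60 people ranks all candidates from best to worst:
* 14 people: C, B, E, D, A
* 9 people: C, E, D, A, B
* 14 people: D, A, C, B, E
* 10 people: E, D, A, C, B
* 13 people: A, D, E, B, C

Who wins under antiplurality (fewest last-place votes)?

D

Last-place votes: A 14, B 19, C 13, D 0, E 14.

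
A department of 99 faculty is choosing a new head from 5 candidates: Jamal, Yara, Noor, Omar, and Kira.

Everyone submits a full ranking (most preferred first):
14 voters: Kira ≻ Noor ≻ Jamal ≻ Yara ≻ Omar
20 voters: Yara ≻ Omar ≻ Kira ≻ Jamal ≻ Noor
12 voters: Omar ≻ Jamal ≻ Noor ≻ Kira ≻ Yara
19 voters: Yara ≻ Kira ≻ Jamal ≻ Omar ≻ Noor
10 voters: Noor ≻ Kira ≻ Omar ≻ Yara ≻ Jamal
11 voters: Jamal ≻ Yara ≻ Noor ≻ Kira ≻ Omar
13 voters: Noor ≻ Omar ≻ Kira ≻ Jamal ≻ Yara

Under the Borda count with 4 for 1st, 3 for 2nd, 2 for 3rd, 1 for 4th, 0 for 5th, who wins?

Kira

Jamal: 14×2 + 20×1 + 12×3 + 19×2 + 10×0 + 11×4 + 13×1 = 179
Yara: 14×1 + 20×4 + 12×0 + 19×4 + 10×1 + 11×3 + 13×0 = 213
Noor: 14×3 + 20×0 + 12×2 + 19×0 + 10×4 + 11×2 + 13×4 = 180
Omar: 14×0 + 20×3 + 12×4 + 19×1 + 10×2 + 11×0 + 13×3 = 186
Kira: 14×4 + 20×2 + 12×1 + 19×3 + 10×3 + 11×1 + 13×2 = 232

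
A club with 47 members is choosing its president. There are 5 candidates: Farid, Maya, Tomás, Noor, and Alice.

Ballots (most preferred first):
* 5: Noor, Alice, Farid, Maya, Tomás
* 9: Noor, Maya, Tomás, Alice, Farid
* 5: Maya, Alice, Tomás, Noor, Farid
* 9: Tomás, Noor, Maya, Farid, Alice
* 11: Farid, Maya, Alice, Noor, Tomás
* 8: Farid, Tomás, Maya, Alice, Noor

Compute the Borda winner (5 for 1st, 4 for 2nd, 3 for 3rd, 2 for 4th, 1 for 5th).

Farid: 5×3 + 9×1 + 5×1 + 9×2 + 11×5 + 8×5 = 142
Maya: 5×2 + 9×4 + 5×5 + 9×3 + 11×4 + 8×3 = 166
Tomás: 5×1 + 9×3 + 5×3 + 9×5 + 11×1 + 8×4 = 135
Noor: 5×5 + 9×5 + 5×2 + 9×4 + 11×2 + 8×1 = 146
Alice: 5×4 + 9×2 + 5×4 + 9×1 + 11×3 + 8×2 = 116

Maya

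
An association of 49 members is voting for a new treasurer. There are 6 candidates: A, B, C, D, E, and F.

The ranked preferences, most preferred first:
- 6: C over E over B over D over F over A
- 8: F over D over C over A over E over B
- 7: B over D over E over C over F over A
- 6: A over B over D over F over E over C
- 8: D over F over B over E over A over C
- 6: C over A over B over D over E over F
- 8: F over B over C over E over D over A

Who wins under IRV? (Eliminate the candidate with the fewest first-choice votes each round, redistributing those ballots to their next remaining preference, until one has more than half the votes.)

B

Round 1: A 6, B 7, C 12, D 8, E 0, F 16. E eliminated.
Round 2: A 6, B 7, C 12, D 8, F 16. A eliminated.
Round 3: B 13, C 12, D 8, F 16. D eliminated.
Round 4: B 13, C 12, F 24. C eliminated.
Round 5: B 25, F 24. B has a majority (≥25).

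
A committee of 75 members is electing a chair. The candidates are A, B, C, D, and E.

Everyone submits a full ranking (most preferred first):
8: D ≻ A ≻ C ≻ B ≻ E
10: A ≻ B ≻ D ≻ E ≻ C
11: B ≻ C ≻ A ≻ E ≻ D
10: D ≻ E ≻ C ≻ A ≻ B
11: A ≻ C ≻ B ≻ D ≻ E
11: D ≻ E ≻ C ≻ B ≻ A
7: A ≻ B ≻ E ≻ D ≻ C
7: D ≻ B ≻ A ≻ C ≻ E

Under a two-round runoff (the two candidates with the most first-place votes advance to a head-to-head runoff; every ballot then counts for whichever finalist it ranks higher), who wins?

Round 1 first-place votes: A 28, B 11, C 0, D 36, E 0. D and A advance.
Runoff: D is ranked above A on 36 ballots, A above D on 39.

A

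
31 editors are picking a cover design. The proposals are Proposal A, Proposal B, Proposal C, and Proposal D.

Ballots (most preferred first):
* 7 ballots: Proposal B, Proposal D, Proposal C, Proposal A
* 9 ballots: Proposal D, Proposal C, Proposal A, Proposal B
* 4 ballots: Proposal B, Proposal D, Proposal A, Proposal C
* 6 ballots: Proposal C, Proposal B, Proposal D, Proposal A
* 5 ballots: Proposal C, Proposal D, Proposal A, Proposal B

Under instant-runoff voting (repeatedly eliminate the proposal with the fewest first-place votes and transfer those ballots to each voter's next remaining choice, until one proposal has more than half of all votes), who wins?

Proposal C

Round 1: Proposal A 0, Proposal B 11, Proposal C 11, Proposal D 9. Proposal A eliminated.
Round 2: Proposal B 11, Proposal C 11, Proposal D 9. Proposal D eliminated.
Round 3: Proposal B 11, Proposal C 20. Proposal C has a majority (≥16).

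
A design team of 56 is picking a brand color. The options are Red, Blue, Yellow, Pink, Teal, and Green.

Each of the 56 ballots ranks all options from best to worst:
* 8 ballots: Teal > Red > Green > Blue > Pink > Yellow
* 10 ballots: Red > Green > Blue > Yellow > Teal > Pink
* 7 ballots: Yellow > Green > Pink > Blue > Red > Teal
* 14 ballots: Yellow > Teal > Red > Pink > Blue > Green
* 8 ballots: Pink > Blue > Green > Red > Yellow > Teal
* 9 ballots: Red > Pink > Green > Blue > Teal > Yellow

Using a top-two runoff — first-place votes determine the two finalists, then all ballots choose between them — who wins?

Round 1 first-place votes: Red 19, Blue 0, Yellow 21, Pink 8, Teal 8, Green 0. Yellow and Red advance.
Runoff: Yellow is ranked above Red on 21 ballots, Red above Yellow on 35.

Red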